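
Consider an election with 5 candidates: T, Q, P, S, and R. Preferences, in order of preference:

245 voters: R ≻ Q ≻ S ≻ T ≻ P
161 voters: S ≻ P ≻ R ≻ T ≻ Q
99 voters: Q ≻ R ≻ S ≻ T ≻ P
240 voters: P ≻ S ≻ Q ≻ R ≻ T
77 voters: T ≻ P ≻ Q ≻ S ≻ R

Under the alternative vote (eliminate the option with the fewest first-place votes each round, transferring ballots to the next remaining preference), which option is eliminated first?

T

Round 1: T 77, Q 99, P 240, S 161, R 245. Eliminate T.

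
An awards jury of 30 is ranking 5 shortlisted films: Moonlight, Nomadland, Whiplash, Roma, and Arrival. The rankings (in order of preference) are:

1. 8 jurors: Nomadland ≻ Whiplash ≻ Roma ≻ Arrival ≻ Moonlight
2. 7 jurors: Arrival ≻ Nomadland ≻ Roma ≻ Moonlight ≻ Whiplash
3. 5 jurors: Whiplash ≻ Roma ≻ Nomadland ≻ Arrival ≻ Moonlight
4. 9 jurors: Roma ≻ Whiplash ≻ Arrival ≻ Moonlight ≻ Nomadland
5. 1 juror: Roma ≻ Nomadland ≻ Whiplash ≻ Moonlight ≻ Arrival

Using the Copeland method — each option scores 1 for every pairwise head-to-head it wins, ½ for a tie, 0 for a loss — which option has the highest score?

Roma

Moonlight: loses to Nomadland, Whiplash, Roma, and Arrival → score 0.
Nomadland: beats Moonlight and Whiplash; ties Roma; loses to Arrival → score 2.5.
Whiplash: beats Moonlight and Arrival; loses to Nomadland and Roma → score 2.
Roma: beats Moonlight, Whiplash, and Arrival; ties Nomadland → score 3.5.
Arrival: beats Moonlight and Nomadland; loses to Whiplash and Roma → score 2.
Roma has the best pairwise record.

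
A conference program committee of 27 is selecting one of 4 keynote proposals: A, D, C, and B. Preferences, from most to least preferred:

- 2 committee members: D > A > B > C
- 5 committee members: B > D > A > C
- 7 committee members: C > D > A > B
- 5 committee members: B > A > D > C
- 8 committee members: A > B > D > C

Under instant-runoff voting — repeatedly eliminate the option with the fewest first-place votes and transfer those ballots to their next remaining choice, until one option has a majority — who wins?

A

Round 1: A 8, D 2, C 7, B 10. Eliminate D.
Round 2: A 10, C 7, B 10. Eliminate C.
Round 3: A 17, B 10. A has a majority.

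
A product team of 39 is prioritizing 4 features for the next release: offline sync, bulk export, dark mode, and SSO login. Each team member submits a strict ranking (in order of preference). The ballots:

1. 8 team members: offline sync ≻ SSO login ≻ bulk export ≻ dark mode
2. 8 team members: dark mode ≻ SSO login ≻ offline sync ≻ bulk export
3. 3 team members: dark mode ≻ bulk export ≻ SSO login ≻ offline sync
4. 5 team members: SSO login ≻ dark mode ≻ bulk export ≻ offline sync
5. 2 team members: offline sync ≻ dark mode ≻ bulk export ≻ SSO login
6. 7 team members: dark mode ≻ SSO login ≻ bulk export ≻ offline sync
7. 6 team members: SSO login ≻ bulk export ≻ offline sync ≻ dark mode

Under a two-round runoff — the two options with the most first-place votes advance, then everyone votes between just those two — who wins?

dark mode

Round 1 first-place votes: offline sync 10, bulk export 0, dark mode 18, SSO login 11.
dark mode and SSO login advance.
Runoff: dark mode is preferred to SSO login by 20 voters; SSO login by 19.
dark mode wins the runoff.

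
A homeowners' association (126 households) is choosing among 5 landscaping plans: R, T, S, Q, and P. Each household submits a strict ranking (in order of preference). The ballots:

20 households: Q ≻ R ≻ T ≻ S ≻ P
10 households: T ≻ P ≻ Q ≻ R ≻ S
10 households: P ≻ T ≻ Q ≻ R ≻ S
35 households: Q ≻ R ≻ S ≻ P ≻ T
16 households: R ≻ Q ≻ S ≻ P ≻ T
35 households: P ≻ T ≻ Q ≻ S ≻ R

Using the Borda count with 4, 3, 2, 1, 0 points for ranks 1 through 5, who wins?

R: 20·3 + 10·1 + 10·1 + 35·3 + 16·4 + 35·0 = 249
T: 20·2 + 10·4 + 10·3 + 35·0 + 16·0 + 35·3 = 215
S: 20·1 + 10·0 + 10·0 + 35·2 + 16·2 + 35·1 = 157
Q: 20·4 + 10·2 + 10·2 + 35·4 + 16·3 + 35·2 = 378
P: 20·0 + 10·3 + 10·4 + 35·1 + 16·1 + 35·4 = 261
Q has the highest Borda score (378).

Q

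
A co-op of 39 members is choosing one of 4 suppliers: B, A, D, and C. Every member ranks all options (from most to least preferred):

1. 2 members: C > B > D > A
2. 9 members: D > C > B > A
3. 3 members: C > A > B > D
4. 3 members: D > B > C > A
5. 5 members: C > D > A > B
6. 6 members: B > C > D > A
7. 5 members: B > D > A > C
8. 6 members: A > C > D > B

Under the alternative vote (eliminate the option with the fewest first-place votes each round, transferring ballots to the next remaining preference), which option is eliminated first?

A

Round 1: B 11, A 6, D 12, C 10. Eliminate A.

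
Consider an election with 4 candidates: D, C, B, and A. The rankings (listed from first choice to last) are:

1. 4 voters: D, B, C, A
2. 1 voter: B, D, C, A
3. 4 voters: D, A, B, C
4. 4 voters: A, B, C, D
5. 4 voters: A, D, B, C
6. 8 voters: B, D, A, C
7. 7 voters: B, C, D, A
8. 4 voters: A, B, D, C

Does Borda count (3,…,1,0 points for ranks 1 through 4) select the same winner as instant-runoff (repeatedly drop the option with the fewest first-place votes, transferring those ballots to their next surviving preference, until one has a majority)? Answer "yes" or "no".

yes

Borda — scores: D 61, C 23, B 80, A 52. Winner: B.
Instant-runoff — R1 D 8, C 0, B 16, A 12 (C out); R2 D 8, B 16, A 12 (D out); R3 B 20, A 16 (B winner). Winner: B.
The two methods agree.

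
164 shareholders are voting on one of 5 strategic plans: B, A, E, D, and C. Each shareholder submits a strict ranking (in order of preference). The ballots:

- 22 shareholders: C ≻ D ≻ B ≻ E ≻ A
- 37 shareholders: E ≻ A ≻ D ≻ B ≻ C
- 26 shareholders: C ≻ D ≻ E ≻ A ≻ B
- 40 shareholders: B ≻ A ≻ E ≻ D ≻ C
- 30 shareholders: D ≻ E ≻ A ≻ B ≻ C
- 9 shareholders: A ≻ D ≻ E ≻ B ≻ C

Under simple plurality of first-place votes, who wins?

First-place votes: B 40, A 9, E 37, D 30, C 48.
C has the most first-place votes.

C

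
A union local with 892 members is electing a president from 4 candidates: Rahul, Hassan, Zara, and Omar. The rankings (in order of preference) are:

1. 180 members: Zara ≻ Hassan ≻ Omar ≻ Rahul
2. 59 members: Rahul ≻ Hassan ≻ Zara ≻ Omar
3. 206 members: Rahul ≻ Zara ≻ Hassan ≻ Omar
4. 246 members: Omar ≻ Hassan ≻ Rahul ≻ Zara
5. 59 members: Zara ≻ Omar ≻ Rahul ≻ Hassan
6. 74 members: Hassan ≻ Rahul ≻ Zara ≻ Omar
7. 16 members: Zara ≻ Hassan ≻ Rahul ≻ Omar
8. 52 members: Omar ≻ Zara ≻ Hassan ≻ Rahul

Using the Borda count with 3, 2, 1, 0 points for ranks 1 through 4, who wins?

Hassan

Rahul: 180·0 + 59·3 + 206·3 + 246·1 + 59·1 + 74·2 + 16·1 + 52·0 = 1264
Hassan: 180·2 + 59·2 + 206·1 + 246·2 + 59·0 + 74·3 + 16·2 + 52·1 = 1482
Zara: 180·3 + 59·1 + 206·2 + 246·0 + 59·3 + 74·1 + 16·3 + 52·2 = 1414
Omar: 180·1 + 59·0 + 206·0 + 246·3 + 59·2 + 74·0 + 16·0 + 52·3 = 1192
Hassan has the highest Borda score (1482).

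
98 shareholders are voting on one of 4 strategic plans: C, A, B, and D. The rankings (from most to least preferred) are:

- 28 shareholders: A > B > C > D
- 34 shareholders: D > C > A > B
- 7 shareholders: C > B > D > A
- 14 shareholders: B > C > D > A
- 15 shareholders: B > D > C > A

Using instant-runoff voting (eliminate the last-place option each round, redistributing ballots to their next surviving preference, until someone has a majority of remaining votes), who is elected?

Round 1: C 7, A 28, B 29, D 34. Eliminate C.
Round 2: A 28, B 36, D 34. Eliminate A.
Round 3: B 64, D 34. B has a majority.

B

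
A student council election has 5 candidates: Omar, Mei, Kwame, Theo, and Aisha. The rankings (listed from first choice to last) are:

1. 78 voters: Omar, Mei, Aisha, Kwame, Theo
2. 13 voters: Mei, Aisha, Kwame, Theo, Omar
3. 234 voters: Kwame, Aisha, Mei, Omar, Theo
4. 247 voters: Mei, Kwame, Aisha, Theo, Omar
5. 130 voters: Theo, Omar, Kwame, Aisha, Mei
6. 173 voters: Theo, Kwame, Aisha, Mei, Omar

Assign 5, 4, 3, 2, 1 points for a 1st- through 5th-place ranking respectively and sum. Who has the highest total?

Omar: 78·5 + 13·1 + 234·2 + 247·1 + 130·4 + 173·1 = 1811
Mei: 78·4 + 13·5 + 234·3 + 247·5 + 130·1 + 173·2 = 2790
Kwame: 78·2 + 13·3 + 234·5 + 247·4 + 130·3 + 173·4 = 3435
Theo: 78·1 + 13·2 + 234·1 + 247·2 + 130·5 + 173·5 = 2347
Aisha: 78·3 + 13·4 + 234·4 + 247·3 + 130·2 + 173·3 = 2742
Kwame has the highest Borda score (3435).

Kwame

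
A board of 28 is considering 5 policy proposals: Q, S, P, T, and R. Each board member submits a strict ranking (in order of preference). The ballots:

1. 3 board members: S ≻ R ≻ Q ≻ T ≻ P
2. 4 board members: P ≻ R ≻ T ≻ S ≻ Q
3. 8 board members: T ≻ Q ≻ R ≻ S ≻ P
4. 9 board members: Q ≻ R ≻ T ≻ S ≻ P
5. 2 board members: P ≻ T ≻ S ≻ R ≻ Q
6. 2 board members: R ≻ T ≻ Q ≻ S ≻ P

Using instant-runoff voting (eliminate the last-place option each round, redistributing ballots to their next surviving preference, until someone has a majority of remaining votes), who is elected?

T

Round 1: Q 9, S 3, P 6, T 8, R 2. Eliminate R.
Round 2: Q 9, S 3, P 6, T 10. Eliminate S.
Round 3: Q 12, P 6, T 10. Eliminate P.
Round 4: Q 12, T 16. T has a majority.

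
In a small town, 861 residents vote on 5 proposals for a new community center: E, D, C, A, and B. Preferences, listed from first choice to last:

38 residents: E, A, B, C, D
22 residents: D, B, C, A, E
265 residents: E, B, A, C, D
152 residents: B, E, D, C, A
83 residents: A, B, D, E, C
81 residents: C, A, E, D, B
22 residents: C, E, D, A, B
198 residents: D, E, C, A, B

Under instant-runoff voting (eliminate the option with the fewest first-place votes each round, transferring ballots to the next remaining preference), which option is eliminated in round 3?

Round 1: E 303, D 220, C 103, A 83, B 152. Eliminate A.
Round 2: E 303, D 220, C 103, B 235. Eliminate C.
Round 3: E 406, D 220, B 235. Eliminate D.

D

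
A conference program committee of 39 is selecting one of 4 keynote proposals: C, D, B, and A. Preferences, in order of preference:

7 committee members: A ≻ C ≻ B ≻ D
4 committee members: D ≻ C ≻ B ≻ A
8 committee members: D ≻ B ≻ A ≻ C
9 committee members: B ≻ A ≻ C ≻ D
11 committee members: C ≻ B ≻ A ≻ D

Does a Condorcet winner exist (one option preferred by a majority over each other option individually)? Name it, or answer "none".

Checking pairwise contests:
A beats C 24–15.
C beats D 27–12.
C beats B 22–17.
B beats A 32–7.
Every option loses at least one head-to-head, so there is no Condorcet winner.

none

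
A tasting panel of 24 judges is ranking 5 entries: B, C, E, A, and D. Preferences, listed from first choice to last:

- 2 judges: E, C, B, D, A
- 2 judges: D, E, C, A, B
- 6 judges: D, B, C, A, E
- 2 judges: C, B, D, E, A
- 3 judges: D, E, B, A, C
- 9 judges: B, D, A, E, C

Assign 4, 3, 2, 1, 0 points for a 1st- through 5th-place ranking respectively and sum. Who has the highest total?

B: 2·2 + 2·0 + 6·3 + 2·3 + 3·2 + 9·4 = 70
C: 2·3 + 2·2 + 6·2 + 2·4 + 3·0 + 9·0 = 30
E: 2·4 + 2·3 + 6·0 + 2·1 + 3·3 + 9·1 = 34
A: 2·0 + 2·1 + 6·1 + 2·0 + 3·1 + 9·2 = 29
D: 2·1 + 2·4 + 6·4 + 2·2 + 3·4 + 9·3 = 77
D has the highest Borda score (77).

D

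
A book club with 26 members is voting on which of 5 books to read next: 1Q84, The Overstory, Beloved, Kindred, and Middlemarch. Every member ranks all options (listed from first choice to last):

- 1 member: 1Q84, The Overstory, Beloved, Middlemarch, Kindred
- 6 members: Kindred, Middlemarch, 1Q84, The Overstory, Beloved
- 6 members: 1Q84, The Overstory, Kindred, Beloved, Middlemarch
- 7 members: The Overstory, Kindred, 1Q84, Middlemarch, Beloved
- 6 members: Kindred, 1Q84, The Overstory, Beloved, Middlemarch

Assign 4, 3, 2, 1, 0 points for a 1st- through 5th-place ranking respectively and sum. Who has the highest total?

Kindred

1Q84: 1·4 + 6·2 + 6·4 + 7·2 + 6·3 = 72
The Overstory: 1·3 + 6·1 + 6·3 + 7·4 + 6·2 = 67
Beloved: 1·2 + 6·0 + 6·1 + 7·0 + 6·1 = 14
Kindred: 1·0 + 6·4 + 6·2 + 7·3 + 6·4 = 81
Middlemarch: 1·1 + 6·3 + 6·0 + 7·1 + 6·0 = 26
Kindred has the highest Borda score (81).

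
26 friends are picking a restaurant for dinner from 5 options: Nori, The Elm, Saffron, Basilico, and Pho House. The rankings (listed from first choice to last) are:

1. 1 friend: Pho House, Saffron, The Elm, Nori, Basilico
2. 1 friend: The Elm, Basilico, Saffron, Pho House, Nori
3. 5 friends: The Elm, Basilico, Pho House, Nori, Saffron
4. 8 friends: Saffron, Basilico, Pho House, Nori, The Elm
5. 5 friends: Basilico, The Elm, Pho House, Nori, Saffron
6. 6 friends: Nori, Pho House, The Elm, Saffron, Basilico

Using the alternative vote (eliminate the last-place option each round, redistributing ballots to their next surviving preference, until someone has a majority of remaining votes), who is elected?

Round 1: Nori 6, The Elm 6, Saffron 8, Basilico 5, Pho House 1. Eliminate Pho House.
Round 2: Nori 6, The Elm 6, Saffron 9, Basilico 5. Eliminate Basilico.
Round 3: Nori 6, The Elm 11, Saffron 9. Eliminate Nori.
Round 4: The Elm 17, Saffron 9. The Elm has a majority.

The Elm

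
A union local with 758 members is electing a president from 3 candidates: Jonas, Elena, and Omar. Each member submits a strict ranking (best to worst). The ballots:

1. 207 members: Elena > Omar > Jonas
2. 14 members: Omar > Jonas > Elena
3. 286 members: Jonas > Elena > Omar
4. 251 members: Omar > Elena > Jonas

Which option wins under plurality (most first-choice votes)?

Jonas

First-place votes: Jonas 286, Elena 207, Omar 265.
Jonas has the most first-place votes.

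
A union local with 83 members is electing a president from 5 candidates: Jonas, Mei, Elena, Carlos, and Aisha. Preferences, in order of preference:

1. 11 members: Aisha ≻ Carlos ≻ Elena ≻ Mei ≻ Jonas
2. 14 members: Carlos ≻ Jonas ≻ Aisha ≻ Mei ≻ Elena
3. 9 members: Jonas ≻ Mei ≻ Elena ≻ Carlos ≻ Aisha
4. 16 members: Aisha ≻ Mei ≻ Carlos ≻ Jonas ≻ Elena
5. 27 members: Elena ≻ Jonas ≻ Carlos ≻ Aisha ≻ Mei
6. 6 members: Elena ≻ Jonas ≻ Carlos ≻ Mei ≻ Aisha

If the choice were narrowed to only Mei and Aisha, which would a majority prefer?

Voters preferring Mei to Aisha: 15; preferring Aisha to Mei: 68.
Aisha wins the head-to-head.

Aisha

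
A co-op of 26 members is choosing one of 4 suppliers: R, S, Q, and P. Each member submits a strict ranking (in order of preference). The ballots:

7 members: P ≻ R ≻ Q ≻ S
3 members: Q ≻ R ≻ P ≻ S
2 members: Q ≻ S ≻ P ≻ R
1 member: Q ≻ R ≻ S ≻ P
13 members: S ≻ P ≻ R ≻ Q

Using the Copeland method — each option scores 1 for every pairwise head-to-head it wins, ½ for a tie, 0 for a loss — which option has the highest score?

R: beats Q; loses to S and P → score 1.
S: beats R and P; ties Q → score 2.5.
Q: ties S; loses to R and P → score 0.5.
P: beats R and Q; loses to S → score 2.
S has the best pairwise record.

S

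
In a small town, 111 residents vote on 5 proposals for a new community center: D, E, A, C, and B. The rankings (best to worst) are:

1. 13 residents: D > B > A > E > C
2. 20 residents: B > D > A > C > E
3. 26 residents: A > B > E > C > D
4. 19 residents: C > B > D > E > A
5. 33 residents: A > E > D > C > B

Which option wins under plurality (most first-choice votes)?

A

First-place votes: D 13, E 0, A 59, C 19, B 20.
A has the most first-place votes.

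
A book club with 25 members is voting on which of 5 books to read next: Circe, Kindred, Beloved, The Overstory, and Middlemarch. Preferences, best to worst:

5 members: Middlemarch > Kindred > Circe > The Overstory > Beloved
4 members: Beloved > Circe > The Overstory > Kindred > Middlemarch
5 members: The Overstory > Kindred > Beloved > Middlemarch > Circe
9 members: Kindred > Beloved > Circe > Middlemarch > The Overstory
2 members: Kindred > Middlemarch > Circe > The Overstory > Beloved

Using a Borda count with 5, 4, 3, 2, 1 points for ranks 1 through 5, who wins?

Kindred

Circe: 5·3 + 4·4 + 5·1 + 9·3 + 2·3 = 69
Kindred: 5·4 + 4·2 + 5·4 + 9·5 + 2·5 = 103
Beloved: 5·1 + 4·5 + 5·3 + 9·4 + 2·1 = 78
The Overstory: 5·2 + 4·3 + 5·5 + 9·1 + 2·2 = 60
Middlemarch: 5·5 + 4·1 + 5·2 + 9·2 + 2·4 = 65
Kindred has the highest Borda score (103).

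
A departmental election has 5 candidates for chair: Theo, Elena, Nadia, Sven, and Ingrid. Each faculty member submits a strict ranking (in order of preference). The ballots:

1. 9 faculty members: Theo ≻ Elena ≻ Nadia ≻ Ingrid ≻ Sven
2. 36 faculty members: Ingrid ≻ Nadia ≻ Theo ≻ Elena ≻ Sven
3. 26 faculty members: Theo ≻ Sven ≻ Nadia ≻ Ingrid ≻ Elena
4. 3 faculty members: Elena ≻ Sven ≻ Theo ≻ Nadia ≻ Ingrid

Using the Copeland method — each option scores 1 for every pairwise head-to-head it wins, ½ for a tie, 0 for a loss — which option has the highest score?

Theo: beats Elena, Nadia, Sven, and Ingrid → score 4.
Elena: beats Sven; loses to Theo, Nadia, and Ingrid → score 1.
Nadia: beats Elena, Sven, and Ingrid; loses to Theo → score 3.
Sven: loses to Theo, Elena, Nadia, and Ingrid → score 0.
Ingrid: beats Elena and Sven; loses to Theo and Nadia → score 2.
Theo has the best pairwise record.

Theo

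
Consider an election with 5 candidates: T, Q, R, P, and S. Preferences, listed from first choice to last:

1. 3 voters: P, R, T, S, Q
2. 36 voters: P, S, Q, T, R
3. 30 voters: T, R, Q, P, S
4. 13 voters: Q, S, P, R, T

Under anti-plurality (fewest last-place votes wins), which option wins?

P

Last-place votes: T 13, Q 3, R 36, P 0, S 30.
P is ranked last by the fewest voters, so P wins.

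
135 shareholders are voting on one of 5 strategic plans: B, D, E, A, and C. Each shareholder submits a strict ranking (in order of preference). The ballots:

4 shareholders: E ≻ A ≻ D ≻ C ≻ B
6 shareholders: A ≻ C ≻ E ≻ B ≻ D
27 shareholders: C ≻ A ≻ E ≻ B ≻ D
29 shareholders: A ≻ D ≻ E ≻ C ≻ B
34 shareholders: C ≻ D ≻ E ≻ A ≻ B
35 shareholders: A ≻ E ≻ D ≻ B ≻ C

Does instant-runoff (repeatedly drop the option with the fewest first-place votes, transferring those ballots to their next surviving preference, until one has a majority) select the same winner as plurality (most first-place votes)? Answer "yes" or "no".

yes

Instant-runoff — R1 B 0, D 0, E 4, A 70, C 61 (A winner). Winner: A.
Plurality — first-place votes: B 0, D 0, E 4, A 70, C 61. Winner: A.
The two methods agree.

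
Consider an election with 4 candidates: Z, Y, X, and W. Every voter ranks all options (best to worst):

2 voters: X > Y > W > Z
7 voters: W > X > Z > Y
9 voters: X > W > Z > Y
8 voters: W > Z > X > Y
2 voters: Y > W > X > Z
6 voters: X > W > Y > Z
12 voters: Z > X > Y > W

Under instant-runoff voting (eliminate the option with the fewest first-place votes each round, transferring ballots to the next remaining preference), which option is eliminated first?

Round 1: Z 12, Y 2, X 17, W 15. Eliminate Y.

Y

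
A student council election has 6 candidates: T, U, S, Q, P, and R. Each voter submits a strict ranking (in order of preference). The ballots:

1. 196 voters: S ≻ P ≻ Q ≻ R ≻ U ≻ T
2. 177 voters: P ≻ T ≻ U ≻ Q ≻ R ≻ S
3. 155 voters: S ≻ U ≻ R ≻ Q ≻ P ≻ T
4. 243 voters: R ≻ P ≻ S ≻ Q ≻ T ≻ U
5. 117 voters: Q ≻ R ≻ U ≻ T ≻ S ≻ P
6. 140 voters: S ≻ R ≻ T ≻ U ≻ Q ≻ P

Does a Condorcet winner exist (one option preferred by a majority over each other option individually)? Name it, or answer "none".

R

R vs T: 851–177 for R.
R vs U: 696–332 for R.
R vs S: 537–491 for R.
R vs Q: 538–490 for R.
R vs P: 655–373 for R.
R beats every other option head-to-head.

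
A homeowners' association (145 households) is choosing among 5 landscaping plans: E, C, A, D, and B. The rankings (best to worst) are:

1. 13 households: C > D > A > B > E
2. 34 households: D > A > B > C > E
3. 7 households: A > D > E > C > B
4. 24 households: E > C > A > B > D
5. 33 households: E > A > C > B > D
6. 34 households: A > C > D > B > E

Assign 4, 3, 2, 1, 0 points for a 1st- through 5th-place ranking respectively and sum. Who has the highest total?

A

E: 13·0 + 34·0 + 7·2 + 24·4 + 33·4 + 34·0 = 242
C: 13·4 + 34·1 + 7·1 + 24·3 + 33·2 + 34·3 = 333
A: 13·2 + 34·3 + 7·4 + 24·2 + 33·3 + 34·4 = 439
D: 13·3 + 34·4 + 7·3 + 24·0 + 33·0 + 34·2 = 264
B: 13·1 + 34·2 + 7·0 + 24·1 + 33·1 + 34·1 = 172
A has the highest Borda score (439).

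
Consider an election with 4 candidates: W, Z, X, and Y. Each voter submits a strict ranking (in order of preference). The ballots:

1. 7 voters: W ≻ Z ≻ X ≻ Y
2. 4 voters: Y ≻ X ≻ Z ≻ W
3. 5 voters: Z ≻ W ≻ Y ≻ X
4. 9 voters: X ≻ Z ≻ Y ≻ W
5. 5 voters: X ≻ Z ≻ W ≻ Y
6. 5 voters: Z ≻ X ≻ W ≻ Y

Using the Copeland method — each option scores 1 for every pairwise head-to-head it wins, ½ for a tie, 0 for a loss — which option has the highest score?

X

W: beats Y; loses to Z and X → score 1.
Z: beats W and Y; loses to X → score 2.
X: beats W, Z, and Y → score 3.
Y: loses to W, Z, and X → score 0.
X has the best pairwise record.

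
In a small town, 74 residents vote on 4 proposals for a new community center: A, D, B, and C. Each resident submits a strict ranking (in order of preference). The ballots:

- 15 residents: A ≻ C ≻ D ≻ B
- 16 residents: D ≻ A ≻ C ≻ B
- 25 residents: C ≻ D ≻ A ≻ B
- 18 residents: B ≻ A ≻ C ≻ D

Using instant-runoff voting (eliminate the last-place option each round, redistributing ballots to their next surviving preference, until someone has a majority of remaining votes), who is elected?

Round 1: A 15, D 16, B 18, C 25. Eliminate A.
Round 2: D 16, B 18, C 40. C has a majority.

C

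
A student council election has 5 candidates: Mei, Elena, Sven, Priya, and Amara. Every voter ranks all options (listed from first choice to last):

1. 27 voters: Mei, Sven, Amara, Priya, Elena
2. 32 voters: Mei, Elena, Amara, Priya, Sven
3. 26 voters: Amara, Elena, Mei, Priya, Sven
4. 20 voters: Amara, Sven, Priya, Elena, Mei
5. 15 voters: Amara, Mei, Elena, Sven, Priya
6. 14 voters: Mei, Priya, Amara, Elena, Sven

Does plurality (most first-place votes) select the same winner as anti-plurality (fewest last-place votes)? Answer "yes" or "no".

Plurality — first-place votes: Mei 73, Elena 0, Sven 0, Priya 0, Amara 61. Winner: Mei.
Anti-plurality — last-place votes: Mei 20, Elena 27, Sven 72, Priya 15, Amara 0. Winner: Amara.
The two methods disagree.

no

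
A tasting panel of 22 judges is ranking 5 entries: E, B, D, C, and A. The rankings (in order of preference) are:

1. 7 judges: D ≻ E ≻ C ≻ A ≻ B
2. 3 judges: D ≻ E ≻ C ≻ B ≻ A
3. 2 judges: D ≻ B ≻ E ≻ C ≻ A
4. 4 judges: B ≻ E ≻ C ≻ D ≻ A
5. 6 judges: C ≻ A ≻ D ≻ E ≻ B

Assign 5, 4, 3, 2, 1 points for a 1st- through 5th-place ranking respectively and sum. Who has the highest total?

E: 7·4 + 3·4 + 2·3 + 4·4 + 6·2 = 74
B: 7·1 + 3·2 + 2·4 + 4·5 + 6·1 = 47
D: 7·5 + 3·5 + 2·5 + 4·2 + 6·3 = 86
C: 7·3 + 3·3 + 2·2 + 4·3 + 6·5 = 76
A: 7·2 + 3·1 + 2·1 + 4·1 + 6·4 = 47
D has the highest Borda score (86).

D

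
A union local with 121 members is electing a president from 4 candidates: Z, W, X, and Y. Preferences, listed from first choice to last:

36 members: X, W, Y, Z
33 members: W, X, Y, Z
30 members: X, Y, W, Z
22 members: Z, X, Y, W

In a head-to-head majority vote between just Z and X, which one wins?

X

Voters preferring Z to X: 22; preferring X to Z: 99.
X wins the head-to-head.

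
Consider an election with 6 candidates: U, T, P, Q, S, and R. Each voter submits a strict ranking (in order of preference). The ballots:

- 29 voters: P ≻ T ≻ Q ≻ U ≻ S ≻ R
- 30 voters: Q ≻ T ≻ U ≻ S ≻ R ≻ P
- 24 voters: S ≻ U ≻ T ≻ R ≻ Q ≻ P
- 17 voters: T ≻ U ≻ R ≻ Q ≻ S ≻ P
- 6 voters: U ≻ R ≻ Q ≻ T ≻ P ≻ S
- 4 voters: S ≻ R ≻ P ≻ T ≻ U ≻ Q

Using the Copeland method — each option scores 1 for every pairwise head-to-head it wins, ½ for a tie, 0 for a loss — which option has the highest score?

U: beats P, S, and R; loses to T and Q → score 3.
T: beats U, P, Q, S, and R → score 5.
P: loses to U, T, Q, S, and R → score 0.
Q: beats U, P, S, and R; loses to T → score 4.
S: beats P and R; loses to U, T, and Q → score 2.
R: beats P; loses to U, T, Q, and S → score 1.
T has the best pairwise record.

T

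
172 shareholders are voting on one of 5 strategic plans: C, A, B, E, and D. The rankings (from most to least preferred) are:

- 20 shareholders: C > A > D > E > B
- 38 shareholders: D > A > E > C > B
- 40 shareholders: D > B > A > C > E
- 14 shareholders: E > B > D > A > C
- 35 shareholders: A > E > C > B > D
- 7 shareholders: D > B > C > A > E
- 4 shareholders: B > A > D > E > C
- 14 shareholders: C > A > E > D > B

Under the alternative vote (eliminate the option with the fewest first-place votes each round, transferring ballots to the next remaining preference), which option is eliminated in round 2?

Round 1: C 34, A 35, B 4, E 14, D 85. Eliminate B.
Round 2: C 34, A 39, E 14, D 85. Eliminate E.

E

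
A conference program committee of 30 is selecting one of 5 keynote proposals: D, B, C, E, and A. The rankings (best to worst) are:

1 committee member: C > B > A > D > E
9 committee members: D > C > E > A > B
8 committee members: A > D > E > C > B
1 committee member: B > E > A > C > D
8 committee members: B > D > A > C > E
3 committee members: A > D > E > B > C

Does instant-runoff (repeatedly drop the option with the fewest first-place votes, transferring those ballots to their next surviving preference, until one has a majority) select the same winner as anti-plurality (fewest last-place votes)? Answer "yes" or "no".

Instant-runoff — R1 D 9, B 9, C 1, E 0, A 11 (E out); R2 D 9, B 9, C 1, A 11 (C out); R3 D 9, B 10, A 11 (D out); R4 B 10, A 20 (A winner). Winner: A.
Anti-plurality — last-place votes: D 1, B 17, C 3, E 9, A 0. Winner: A.
The two methods agree.

yes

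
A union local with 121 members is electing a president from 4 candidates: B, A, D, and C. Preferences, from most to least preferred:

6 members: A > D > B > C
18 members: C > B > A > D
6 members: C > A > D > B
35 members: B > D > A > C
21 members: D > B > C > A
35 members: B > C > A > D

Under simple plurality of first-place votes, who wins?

First-place votes: B 70, A 6, D 21, C 24.
B has the most first-place votes.

B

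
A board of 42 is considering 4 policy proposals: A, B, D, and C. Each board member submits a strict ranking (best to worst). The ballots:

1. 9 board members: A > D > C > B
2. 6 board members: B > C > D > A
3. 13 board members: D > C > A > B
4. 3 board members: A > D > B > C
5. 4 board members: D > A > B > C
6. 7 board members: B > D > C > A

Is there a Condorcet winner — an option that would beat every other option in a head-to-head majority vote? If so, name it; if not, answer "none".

D vs A: 30–12 for D.
D vs B: 29–13 for D.
D vs C: 36–6 for D.
D beats every other option head-to-head.

D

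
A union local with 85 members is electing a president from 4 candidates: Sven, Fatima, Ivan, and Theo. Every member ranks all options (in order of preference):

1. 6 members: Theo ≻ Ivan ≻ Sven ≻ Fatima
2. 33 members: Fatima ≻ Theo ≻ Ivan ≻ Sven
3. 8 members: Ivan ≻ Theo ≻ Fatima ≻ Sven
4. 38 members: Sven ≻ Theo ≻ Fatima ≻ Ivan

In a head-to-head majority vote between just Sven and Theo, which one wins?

Theo

Voters preferring Sven to Theo: 38; preferring Theo to Sven: 47.
Theo wins the head-to-head.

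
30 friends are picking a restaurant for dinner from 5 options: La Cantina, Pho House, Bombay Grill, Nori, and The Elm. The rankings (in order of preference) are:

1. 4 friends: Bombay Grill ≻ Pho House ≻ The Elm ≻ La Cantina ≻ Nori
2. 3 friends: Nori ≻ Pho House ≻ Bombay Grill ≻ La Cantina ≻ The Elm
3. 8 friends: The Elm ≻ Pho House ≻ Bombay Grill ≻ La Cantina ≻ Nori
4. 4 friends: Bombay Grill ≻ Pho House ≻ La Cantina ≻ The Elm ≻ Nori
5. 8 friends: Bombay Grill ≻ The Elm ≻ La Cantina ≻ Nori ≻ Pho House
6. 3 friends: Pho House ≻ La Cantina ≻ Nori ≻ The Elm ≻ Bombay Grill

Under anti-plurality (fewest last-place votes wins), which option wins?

La Cantina

Last-place votes: La Cantina 0, Pho House 8, Bombay Grill 3, Nori 16, The Elm 3.
La Cantina is ranked last by the fewest voters, so La Cantina wins.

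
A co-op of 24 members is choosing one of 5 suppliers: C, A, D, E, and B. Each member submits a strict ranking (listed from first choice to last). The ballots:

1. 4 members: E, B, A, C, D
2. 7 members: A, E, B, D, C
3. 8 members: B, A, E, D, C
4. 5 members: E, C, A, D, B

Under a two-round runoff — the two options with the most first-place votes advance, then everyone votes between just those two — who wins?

E

Round 1 first-place votes: C 0, A 7, D 0, E 9, B 8.
E and B advance.
Runoff: E is preferred to B by 16 voters; B by 8.
E wins the runoff.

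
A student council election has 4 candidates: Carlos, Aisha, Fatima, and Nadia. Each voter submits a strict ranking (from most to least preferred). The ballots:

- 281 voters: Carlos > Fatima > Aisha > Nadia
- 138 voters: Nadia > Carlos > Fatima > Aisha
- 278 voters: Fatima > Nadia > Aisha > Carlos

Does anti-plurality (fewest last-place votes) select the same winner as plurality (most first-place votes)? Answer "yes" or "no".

no

Anti-plurality — last-place votes: Carlos 278, Aisha 138, Fatima 0, Nadia 281. Winner: Fatima.
Plurality — first-place votes: Carlos 281, Aisha 0, Fatima 278, Nadia 138. Winner: Carlos.
The two methods disagree.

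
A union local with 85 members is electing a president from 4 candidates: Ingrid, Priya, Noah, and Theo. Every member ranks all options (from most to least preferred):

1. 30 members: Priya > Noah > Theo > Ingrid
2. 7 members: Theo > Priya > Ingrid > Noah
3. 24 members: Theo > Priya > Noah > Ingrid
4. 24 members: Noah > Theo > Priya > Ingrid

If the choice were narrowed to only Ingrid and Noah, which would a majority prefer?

Voters preferring Ingrid to Noah: 7; preferring Noah to Ingrid: 78.
Noah wins the head-to-head.

Noah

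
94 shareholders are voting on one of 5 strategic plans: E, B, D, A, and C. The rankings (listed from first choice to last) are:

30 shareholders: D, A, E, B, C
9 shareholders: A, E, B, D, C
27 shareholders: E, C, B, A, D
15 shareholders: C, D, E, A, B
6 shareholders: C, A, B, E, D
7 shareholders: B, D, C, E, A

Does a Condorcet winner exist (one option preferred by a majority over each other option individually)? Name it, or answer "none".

none

Checking pairwise contests:
D beats E 52–42.
E beats B 81–13.
B beats D 49–45.
E beats A 49–45.
E beats C 66–28.
Every option loses at least one head-to-head, so there is no Condorcet winner.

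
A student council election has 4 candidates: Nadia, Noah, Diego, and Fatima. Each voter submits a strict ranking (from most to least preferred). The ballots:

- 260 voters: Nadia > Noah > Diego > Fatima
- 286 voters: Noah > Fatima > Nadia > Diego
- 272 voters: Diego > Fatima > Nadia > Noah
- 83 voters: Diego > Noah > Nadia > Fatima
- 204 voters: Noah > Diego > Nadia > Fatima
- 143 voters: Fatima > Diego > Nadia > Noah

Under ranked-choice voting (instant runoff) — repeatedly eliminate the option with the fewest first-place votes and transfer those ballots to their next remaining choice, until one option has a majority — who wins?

Round 1: Nadia 260, Noah 490, Diego 355, Fatima 143. Eliminate Fatima.
Round 2: Nadia 260, Noah 490, Diego 498. Eliminate Nadia.
Round 3: Noah 750, Diego 498. Noah has a majority.

Noah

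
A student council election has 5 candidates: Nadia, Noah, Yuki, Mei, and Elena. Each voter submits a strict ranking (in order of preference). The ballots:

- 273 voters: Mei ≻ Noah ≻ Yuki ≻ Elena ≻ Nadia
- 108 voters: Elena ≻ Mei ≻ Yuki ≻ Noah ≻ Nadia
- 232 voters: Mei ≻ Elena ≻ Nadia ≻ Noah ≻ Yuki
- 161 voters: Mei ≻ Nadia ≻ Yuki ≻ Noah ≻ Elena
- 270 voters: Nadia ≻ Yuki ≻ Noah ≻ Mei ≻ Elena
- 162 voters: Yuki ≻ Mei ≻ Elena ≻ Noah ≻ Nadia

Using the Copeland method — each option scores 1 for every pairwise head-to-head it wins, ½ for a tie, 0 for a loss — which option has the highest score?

Mei

Nadia: beats Noah and Yuki; loses to Mei and Elena → score 2.
Noah: beats Elena; loses to Nadia, Yuki, and Mei → score 1.
Yuki: beats Noah and Elena; loses to Nadia and Mei → score 2.
Mei: beats Nadia, Noah, Yuki, and Elena → score 4.
Elena: beats Nadia; loses to Noah, Yuki, and Mei → score 1.
Mei has the best pairwise record.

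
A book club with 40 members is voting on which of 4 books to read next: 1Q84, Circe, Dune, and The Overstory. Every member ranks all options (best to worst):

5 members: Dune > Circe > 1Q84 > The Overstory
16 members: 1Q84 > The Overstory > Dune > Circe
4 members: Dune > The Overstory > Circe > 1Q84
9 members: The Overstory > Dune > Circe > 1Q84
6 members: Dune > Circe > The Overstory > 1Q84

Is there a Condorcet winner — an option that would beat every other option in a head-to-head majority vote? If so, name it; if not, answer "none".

none

Checking pairwise contests:
Circe beats 1Q84 24–16.
Dune beats Circe 40–0.
The Overstory beats Dune 25–15.
1Q84 beats The Overstory 21–19.
Every option loses at least one head-to-head, so there is no Condorcet winner.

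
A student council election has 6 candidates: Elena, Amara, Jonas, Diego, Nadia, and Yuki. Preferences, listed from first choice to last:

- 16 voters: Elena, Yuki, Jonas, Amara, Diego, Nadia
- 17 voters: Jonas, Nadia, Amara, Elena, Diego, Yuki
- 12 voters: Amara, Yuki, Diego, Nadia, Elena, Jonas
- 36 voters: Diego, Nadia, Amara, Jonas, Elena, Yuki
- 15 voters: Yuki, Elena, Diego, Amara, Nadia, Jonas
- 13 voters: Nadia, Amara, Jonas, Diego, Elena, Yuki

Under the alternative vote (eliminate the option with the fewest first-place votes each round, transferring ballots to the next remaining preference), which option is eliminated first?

Round 1: Elena 16, Amara 12, Jonas 17, Diego 36, Nadia 13, Yuki 15. Eliminate Amara.

Amara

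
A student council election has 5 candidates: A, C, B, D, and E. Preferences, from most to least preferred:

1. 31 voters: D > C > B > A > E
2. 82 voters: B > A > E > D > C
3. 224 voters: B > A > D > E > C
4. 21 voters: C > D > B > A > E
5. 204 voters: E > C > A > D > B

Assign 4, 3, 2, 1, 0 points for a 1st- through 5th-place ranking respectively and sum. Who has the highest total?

A: 31·1 + 82·3 + 224·3 + 21·1 + 204·2 = 1378
C: 31·3 + 82·0 + 224·0 + 21·4 + 204·3 = 789
B: 31·2 + 82·4 + 224·4 + 21·2 + 204·0 = 1328
D: 31·4 + 82·1 + 224·2 + 21·3 + 204·1 = 921
E: 31·0 + 82·2 + 224·1 + 21·0 + 204·4 = 1204
A has the highest Borda score (1378).

A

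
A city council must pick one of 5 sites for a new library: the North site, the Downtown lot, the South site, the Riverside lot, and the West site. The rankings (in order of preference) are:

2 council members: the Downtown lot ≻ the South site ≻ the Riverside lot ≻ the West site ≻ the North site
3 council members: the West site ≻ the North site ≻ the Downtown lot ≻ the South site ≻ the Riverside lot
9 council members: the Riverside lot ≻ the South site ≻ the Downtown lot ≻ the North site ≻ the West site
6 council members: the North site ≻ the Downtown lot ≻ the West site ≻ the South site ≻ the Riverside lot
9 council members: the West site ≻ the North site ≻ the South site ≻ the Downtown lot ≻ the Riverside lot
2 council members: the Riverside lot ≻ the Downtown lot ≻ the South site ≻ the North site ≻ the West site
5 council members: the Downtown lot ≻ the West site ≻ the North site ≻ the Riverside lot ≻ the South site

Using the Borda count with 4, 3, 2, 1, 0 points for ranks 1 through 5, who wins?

the Downtown lot

the North site: 2·0 + 3·3 + 9·1 + 6·4 + 9·3 + 2·1 + 5·2 = 81
the Downtown lot: 2·4 + 3·2 + 9·2 + 6·3 + 9·1 + 2·3 + 5·4 = 85
the South site: 2·3 + 3·1 + 9·3 + 6·1 + 9·2 + 2·2 + 5·0 = 64
the Riverside lot: 2·2 + 3·0 + 9·4 + 6·0 + 9·0 + 2·4 + 5·1 = 53
the West site: 2·1 + 3·4 + 9·0 + 6·2 + 9·4 + 2·0 + 5·3 = 77
the Downtown lot has the highest Borda score (85).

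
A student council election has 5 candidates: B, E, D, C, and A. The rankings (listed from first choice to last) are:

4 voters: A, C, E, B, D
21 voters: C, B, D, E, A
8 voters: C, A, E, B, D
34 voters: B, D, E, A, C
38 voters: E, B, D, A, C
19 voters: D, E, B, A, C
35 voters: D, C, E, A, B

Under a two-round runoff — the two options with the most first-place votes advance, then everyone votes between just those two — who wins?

D

Round 1 first-place votes: B 34, E 38, D 54, C 29, A 4.
D and E advance.
Runoff: D is preferred to E by 109 voters; E by 50.
D wins the runoff.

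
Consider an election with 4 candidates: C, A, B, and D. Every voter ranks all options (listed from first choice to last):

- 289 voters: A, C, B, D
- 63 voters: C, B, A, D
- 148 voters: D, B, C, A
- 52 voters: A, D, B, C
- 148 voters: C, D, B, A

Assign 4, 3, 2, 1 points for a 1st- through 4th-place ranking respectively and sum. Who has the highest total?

C: 289·3 + 63·4 + 148·2 + 52·1 + 148·4 = 2059
A: 289·4 + 63·2 + 148·1 + 52·4 + 148·1 = 1786
B: 289·2 + 63·3 + 148·3 + 52·2 + 148·2 = 1611
D: 289·1 + 63·1 + 148·4 + 52·3 + 148·3 = 1544
C has the highest Borda score (2059).

C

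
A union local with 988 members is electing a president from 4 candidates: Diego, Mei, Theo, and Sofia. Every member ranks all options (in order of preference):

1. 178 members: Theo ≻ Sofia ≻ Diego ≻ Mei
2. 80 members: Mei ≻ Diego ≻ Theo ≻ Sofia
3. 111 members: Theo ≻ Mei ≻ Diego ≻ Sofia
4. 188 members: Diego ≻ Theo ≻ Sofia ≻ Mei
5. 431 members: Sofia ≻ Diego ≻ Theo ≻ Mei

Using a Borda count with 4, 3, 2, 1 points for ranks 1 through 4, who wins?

Diego

Diego: 178·2 + 80·3 + 111·2 + 188·4 + 431·3 = 2863
Mei: 178·1 + 80·4 + 111·3 + 188·1 + 431·1 = 1450
Theo: 178·4 + 80·2 + 111·4 + 188·3 + 431·2 = 2742
Sofia: 178·3 + 80·1 + 111·1 + 188·2 + 431·4 = 2825
Diego has the highest Borda score (2863).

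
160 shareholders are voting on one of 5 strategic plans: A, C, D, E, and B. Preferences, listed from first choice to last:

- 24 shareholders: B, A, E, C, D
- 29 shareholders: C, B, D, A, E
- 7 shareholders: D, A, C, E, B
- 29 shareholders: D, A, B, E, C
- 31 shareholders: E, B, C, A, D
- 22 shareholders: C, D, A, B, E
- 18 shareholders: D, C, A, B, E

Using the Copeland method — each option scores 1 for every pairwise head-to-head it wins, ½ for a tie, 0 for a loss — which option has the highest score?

B

A: beats E; loses to C, D, and B → score 1.
C: beats A and D; loses to E and B → score 2.
D: beats A and E; loses to C and B → score 2.
E: beats C; loses to A, D, and B → score 1.
B: beats A, C, D, and E → score 4.
B has the best pairwise record.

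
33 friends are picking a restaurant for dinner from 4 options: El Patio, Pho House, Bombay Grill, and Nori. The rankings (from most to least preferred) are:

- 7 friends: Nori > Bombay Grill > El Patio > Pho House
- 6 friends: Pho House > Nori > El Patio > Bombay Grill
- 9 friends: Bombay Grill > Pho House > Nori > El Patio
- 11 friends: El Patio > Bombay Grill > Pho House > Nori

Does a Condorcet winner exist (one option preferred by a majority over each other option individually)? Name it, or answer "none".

Checking pairwise contests:
Nori beats El Patio 22–11.
El Patio beats Pho House 18–15.
El Patio beats Bombay Grill 17–16.
Pho House beats Nori 26–7.
Every option loses at least one head-to-head, so there is no Condorcet winner.

none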